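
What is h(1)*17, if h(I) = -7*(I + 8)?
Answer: -1071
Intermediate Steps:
h(I) = -56 - 7*I (h(I) = -7*(8 + I) = -56 - 7*I)
h(1)*17 = (-56 - 7*1)*17 = (-56 - 7)*17 = -63*17 = -1071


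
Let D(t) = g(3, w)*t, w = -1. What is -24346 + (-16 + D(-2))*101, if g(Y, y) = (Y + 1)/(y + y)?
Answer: -25558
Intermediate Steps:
g(Y, y) = (1 + Y)/(2*y) (g(Y, y) = (1 + Y)/((2*y)) = (1 + Y)*(1/(2*y)) = (1 + Y)/(2*y))
D(t) = -2*t (D(t) = ((½)*(1 + 3)/(-1))*t = ((½)*(-1)*4)*t = -2*t)
-24346 + (-16 + D(-2))*101 = -24346 + (-16 - 2*(-2))*101 = -24346 + (-16 + 4)*101 = -24346 - 12*101 = -24346 - 1212 = -25558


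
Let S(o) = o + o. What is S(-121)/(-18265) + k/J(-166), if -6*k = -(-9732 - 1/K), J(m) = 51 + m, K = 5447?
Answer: 14909860529/1056118830 ≈ 14.118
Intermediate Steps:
S(o) = 2*o
k = -53010205/32682 (k = -(-1)*(-9732 - 1/5447)/6 = -(-1)*(-53010205)/(6*5447) = -⅙*53010205/5447 = -53010205/32682 ≈ -1622.0)
S(-121)/(-18265) + k/J(-166) = (2*(-121))/(-18265) - 53010205/(32682*(51 - 166)) = -242*(-1/18265) - 53010205/32682/(-115) = 242/18265 - 53010205/32682*(-1/115) = 242/18265 + 10602041/751686 = 14909860529/1056118830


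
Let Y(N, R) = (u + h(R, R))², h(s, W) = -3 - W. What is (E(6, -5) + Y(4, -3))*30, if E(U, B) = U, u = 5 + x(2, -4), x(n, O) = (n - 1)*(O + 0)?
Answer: 210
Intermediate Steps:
x(n, O) = O*(-1 + n) (x(n, O) = (-1 + n)*O = O*(-1 + n))
u = 1 (u = 5 - 4*(-1 + 2) = 5 - 4*1 = 5 - 4 = 1)
Y(N, R) = (-2 - R)² (Y(N, R) = (1 + (-3 - R))² = (-2 - R)²)
(E(6, -5) + Y(4, -3))*30 = (6 + (2 - 3)²)*30 = (6 + (-1)²)*30 = (6 + 1)*30 = 7*30 = 210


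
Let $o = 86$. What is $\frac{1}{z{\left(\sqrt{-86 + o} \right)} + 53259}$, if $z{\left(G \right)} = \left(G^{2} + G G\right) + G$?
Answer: $\frac{1}{53259} \approx 1.8776 \cdot 10^{-5}$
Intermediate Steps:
$z{\left(G \right)} = G + 2 G^{2}$ ($z{\left(G \right)} = \left(G^{2} + G^{2}\right) + G = 2 G^{2} + G = G + 2 G^{2}$)
$\frac{1}{z{\left(\sqrt{-86 + o} \right)} + 53259} = \frac{1}{\sqrt{-86 + 86} \left(1 + 2 \sqrt{-86 + 86}\right) + 53259} = \frac{1}{\sqrt{0} \left(1 + 2 \sqrt{0}\right) + 53259} = \frac{1}{0 \left(1 + 2 \cdot 0\right) + 53259} = \frac{1}{0 \left(1 + 0\right) + 53259} = \frac{1}{0 \cdot 1 + 53259} = \frac{1}{0 + 53259} = \frac{1}{53259}$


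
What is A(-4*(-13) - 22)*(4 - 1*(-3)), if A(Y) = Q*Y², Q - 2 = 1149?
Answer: 7251300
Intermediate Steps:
Q = 1151 (Q = 2 + 1149 = 1151)
A(Y) = 1151*Y²
A(-4*(-13) - 22)*(4 - 1*(-3)) = (1151*(-4*(-13) - 22)²)*(4 - 1*(-3)) = (1151*(52 - 22)²)*(4 + 3) = (1151*30²)*7 = (1151*900)*7 = 1035900*7 = 7251300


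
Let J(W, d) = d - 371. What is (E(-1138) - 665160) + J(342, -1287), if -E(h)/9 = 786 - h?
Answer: -684134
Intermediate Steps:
J(W, d) = -371 + d
E(h) = -7074 + 9*h (E(h) = -9*(786 - h) = -7074 + 9*h)
(E(-1138) - 665160) + J(342, -1287) = ((-7074 + 9*(-1138)) - 665160) + (-371 - 1287) = ((-7074 - 10242) - 665160) - 1658 = (-17316 - 665160) - 1658 = -682476 - 1658 = -684134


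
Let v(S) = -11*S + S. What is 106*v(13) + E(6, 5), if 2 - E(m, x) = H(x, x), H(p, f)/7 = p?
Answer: -13813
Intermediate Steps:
H(p, f) = 7*p
E(m, x) = 2 - 7*x
v(S) = -10*S
106*v(13) + E(6, 5) = 106*(-10*13) + (2 - 7*5) = 106*(-130) + (2 - 35) = -13780 - 33 = -13813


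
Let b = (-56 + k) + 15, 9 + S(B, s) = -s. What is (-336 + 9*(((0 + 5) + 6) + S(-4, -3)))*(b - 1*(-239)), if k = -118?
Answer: -23280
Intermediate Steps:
S(B, s) = -9 - s
b = -159 (b = (-56 - 118) + 15 = -174 + 15 = -159)
(-336 + 9*(((0 + 5) + 6) + S(-4, -3)))*(b - 1*(-239)) = (-336 + 9*(((0 + 5) + 6) + (-9 - 1*(-3))))*(-159 - 1*(-239)) = (-336 + 9*((5 + 6) + (-9 + 3)))*(-159 + 239) = (-336 + 9*(11 - 6))*80 = (-336 + 9*5)*80 = (-336 + 45)*80 = -291*80 = -23280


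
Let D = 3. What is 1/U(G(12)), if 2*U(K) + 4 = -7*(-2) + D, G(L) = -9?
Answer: 2/13 ≈ 0.15385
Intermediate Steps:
U(K) = 13/2 (U(K) = -2 + (-7*(-2) + 3)/2 = -2 + (14 + 3)/2 = -2 + (½)*17 = -2 + 17/2 = 13/2)
1/U(G(12)) = 1/(13/2) = 2/13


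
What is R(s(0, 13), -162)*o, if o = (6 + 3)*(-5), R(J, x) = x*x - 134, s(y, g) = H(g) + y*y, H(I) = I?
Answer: -1174950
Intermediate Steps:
s(y, g) = g + y**2 (s(y, g) = g + y*y = g + y**2)
R(J, x) = -134 + x**2 (R(J, x) = x**2 - 134 = -134 + x**2)
o = -45 (o = 9*(-5) = -45)
R(s(0, 13), -162)*o = (-134 + (-162)**2)*(-45) = (-134 + 26244)*(-45) = 26110*(-45) = -1174950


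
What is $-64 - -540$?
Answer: $476$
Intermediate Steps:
$-64 - -540 = -64 + 540 = 476$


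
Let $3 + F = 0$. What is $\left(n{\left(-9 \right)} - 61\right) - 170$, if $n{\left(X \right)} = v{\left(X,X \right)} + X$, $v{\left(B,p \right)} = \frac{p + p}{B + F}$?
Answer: $- \frac{477}{2} \approx -238.5$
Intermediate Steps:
$F = -3$ ($F = -3 + 0 = -3$)
$v{\left(B,p \right)} = \frac{2 p}{-3 + B}$ ($v{\left(B,p \right)} = \frac{p + p}{B - 3} = \frac{2 p}{-3 + B}$)
$n{\left(X \right)} = X + \frac{2 X}{-3 + X}$ ($n{\left(X \right)} = \frac{2 X}{-3 + X} + X = X + \frac{2 X}{-3 + X}$)
$\left(n{\left(-9 \right)} - 61\right) - 170 = \left(- \frac{9 \left(-1 - 9\right)}{-3 - 9} - 61\right) - 170 = \left(\left(-9\right) \frac{1}{-12} \left(-10\right) - 61\right) - 170 = \left(\left(-9\right) \left(- \frac{1}{12}\right) \left(-10\right) - 61\right) - 170 = \left(- \frac{15}{2} - 61\right) - 170 = - \frac{137}{2} - 170 = - \frac{477}{2}$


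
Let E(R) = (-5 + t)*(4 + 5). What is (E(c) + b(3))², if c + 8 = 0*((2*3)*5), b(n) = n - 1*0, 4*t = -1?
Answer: 31329/16 ≈ 1958.1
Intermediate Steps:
t = -¼ (t = (¼)*(-1) = -¼ ≈ -0.25000)
b(n) = n (b(n) = n + 0 = n)
c = -8 (c = -8 + 0*((2*3)*5) = -8 + 0*(6*5) = -8 + 0*30 = -8 + 0 = -8)
E(R) = -189/4 (E(R) = (-5 - ¼)*(4 + 5) = -21/4*9 = -189/4)
(E(c) + b(3))² = (-189/4 + 3)² = (-177/4)² = 31329/16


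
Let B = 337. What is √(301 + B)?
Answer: √638 ≈ 25.259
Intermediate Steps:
√(301 + B) = √(301 + 337) = √638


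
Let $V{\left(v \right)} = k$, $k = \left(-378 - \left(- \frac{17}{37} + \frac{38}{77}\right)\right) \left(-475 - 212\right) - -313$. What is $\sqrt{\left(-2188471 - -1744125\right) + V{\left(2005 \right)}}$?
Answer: $\frac{2 i \sqrt{374029514859}}{2849} \approx 429.33 i$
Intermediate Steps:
$k = \frac{740803790}{2849}$ ($k = \left(-378 - \frac{97}{2849}\right) \left(-687\right) + 313 = \left(- \frac{1077019}{2849}\right) \left(-687\right) + 313 = \frac{739912053}{2849} + 313 = \frac{740803790}{2849} \approx 2.6002 \cdot 10^{5}$)
$V{\left(v \right)} = \frac{740803790}{2849}$
$\sqrt{\left(-2188471 - -1744125\right) + V{\left(2005 \right)}} = \sqrt{\left(-2188471 - -1744125\right) + \frac{740803790}{2849}} = \sqrt{\left(-2188471 + 1744125\right) + \frac{740803790}{2849}} = \sqrt{-444346 + \frac{740803790}{2849}} = \sqrt{- \frac{525137964}{2849}} = \frac{2 i \sqrt{374029514859}}{2849}$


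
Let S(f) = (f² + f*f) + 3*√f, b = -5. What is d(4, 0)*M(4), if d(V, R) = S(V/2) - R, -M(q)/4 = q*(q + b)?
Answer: 128 + 48*√2 ≈ 195.88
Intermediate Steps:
M(q) = -4*q*(-5 + q) (M(q) = -4*q*(q - 5) = -4*q*(-5 + q))
S(f) = 2*f² + 3*√f (S(f) = (f² + f²) + 3*√f = 2*f² + 3*√f)
d(V, R) = V²/2 - R + 3*√2*√V/2 (d(V, R) = (2*(V/2)² + 3*√(V/2)) - R = (2*(V²/4) + 3*(√2*√V/2)) - R = (V²/2 + 3*√2*√V/2) - R = V²/2 - R + 3*√2*√V/2)
d(4, 0)*M(4) = ((½)*4² - 1*0 + 3*√2*√4/2)*(4*4*(5 - 1*4)) = ((½)*16 + 0 + (3/2)*√2*2)*(4*4*(5 - 4)) = (8 + 0 + 3*√2)*(4*4*1) = (8 + 3*√2)*16 = 128 + 48*√2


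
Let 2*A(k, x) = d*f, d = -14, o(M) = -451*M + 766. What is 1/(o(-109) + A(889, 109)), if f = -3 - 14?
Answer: 1/50044 ≈ 1.9982e-5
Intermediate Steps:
o(M) = 766 - 451*M
f = -17
A(k, x) = 119 (A(k, x) = (-14*(-17))/2 = (½)*238 = 119)
1/(o(-109) + A(889, 109)) = 1/((766 - 451*(-109)) + 119) = 1/((766 + 49159) + 119) = 1/(49925 + 119) = 1/50044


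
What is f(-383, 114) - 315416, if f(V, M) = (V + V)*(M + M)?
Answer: -490064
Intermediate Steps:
f(V, M) = 4*M*V (f(V, M) = (2*V)*(2*M) = 4*M*V)
f(-383, 114) - 315416 = 4*114*(-383) - 315416 = -174648 - 315416 = -490064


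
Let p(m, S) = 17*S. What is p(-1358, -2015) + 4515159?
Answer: 4480904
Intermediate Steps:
p(-1358, -2015) + 4515159 = 17*(-2015) + 4515159 = -34255 + 4515159 = 4480904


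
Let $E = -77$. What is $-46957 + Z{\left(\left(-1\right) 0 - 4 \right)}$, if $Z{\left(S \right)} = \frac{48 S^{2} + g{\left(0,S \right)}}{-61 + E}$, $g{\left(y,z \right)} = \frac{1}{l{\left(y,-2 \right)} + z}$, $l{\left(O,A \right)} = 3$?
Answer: $- \frac{6480833}{138} \approx -46963.0$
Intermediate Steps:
$g{\left(y,z \right)} = \frac{1}{3 + z}$
$Z{\left(S \right)} = - \frac{8 S^{2}}{23} - \frac{1}{138 \left(3 + S\right)}$ ($Z{\left(S \right)} = \frac{48 S^{2} + \frac{1}{3 + S}}{-61 - 77} = \frac{\frac{1}{3 + S} + 48 S^{2}}{-138} = \left(\frac{1}{3 + S} + 48 S^{2}\right) \left(- \frac{1}{138}\right) = - \frac{8 S^{2}}{23} - \frac{1}{138 \left(3 + S\right)}$)
$-46957 + Z{\left(\left(-1\right) 0 - 4 \right)} = -46957 + \frac{-1 + 48 \left(\left(-1\right) 0 - 4\right)^{2} \left(-3 - \left(\left(-1\right) 0 - 4\right)\right)}{138 \left(3 - 4\right)} = -46957 + \frac{-1 + 48 \left(0 - 4\right)^{2} \left(-3 - \left(0 - 4\right)\right)}{138 \left(3 + \left(0 - 4\right)\right)} = -46957 + \frac{-1 + 48 \left(-4\right)^{2} \left(-3 - -4\right)}{138 \left(3 - 4\right)} = -46957 + \frac{-1 + 48 \cdot 16 \left(-3 + 4\right)}{138 \left(-1\right)} = -46957 + \frac{1}{138} \left(-1\right) \left(-1 + 48 \cdot 16 \cdot 1\right) = -46957 + \frac{1}{138} \left(-1\right) \left(-1 + 768\right) = -46957 + \frac{1}{138} \left(-1\right) 767 = -46957 - \frac{767}{138} = - \frac{6480833}{138}$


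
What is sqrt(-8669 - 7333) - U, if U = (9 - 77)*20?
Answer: 1360 + 3*I*sqrt(1778) ≈ 1360.0 + 126.5*I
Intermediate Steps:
U = -1360 (U = -68*20 = -1360)
sqrt(-8669 - 7333) - U = sqrt(-8669 - 7333) - 1*(-1360) = sqrt(-16002) + 1360 = 3*I*sqrt(1778) + 1360 = 1360 + 3*I*sqrt(1778)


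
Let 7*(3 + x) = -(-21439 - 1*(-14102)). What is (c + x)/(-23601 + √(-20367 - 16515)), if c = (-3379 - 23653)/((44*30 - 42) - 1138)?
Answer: -234609674/6498847635 - 29822*I*√4098/6498847635 ≈ -0.0361 - 0.00029376*I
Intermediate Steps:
x = 7316/7 (x = -3 + (-(-21439 - 1*(-14102)))/7 = -3 + (-(-21439 + 14102))/7 = -3 + (-1*(-7337))/7 = -3 + (⅐)*7337 = -3 + 7337/7 = 7316/7 ≈ 1045.1)
c = -6758/35 (c = -27032/((1320 - 42) - 1138) = -27032/(1278 - 1138) = -27032/140 = -27032*1/140 = -6758/35 ≈ -193.09)
(c + x)/(-23601 + √(-20367 - 16515)) = (-6758/35 + 7316/7)/(-23601 + √(-20367 - 16515)) = 29822/(35*(-23601 + √(-36882))) = 29822/(35*(-23601 + 3*I*√4098))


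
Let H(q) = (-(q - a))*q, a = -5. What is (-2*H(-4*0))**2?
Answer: 0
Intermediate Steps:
H(q) = q*(-5 - q) (H(q) = (-(q - 1*(-5)))*q = (-(q + 5))*q = (-(5 + q))*q = (-5 - q)*q = q*(-5 - q))
(-2*H(-4*0))**2 = (-(-2)*(-4*0)*(5 - 4*0))**2 = (-(-2)*0*(5 + 0))**2 = (-(-2)*0*5)**2 = (-2*0)**2 = 0**2 = 0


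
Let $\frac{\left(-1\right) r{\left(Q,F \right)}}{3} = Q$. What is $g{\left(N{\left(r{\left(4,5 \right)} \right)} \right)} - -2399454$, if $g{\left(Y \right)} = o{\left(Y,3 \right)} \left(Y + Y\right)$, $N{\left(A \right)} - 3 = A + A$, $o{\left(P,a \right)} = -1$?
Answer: $2399496$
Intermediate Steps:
$r{\left(Q,F \right)} = - 3 Q$
$N{\left(A \right)} = 3 + 2 A$ ($N{\left(A \right)} = 3 + \left(A + A\right) = 3 + 2 A$)
$g{\left(Y \right)} = - 2 Y$ ($g{\left(Y \right)} = - (Y + Y) = - 2 Y$)
$g{\left(N{\left(r{\left(4,5 \right)} \right)} \right)} - -2399454 = - 2 \left(3 + 2 \left(\left(-3\right) 4\right)\right) - -2399454 = - 2 \left(3 + 2 \left(-12\right)\right) + 2399454 = - 2 \left(3 - 24\right) + 2399454 = \left(-2\right) \left(-21\right) + 2399454 = 42 + 2399454 = 2399496$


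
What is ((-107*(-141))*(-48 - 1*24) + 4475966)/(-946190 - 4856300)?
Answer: -1694851/2901245 ≈ -0.58418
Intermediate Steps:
((-107*(-141))*(-48 - 1*24) + 4475966)/(-946190 - 4856300) = (15087*(-48 - 24) + 4475966)/(-5802490) = (15087*(-72) + 4475966)*(-1/5802490) = (-1086264 + 4475966)*(-1/5802490) = 3389702*(-1/5802490) = -1694851/2901245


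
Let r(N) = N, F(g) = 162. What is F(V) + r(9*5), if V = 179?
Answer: 207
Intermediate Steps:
F(V) + r(9*5) = 162 + 9*5 = 162 + 45 = 207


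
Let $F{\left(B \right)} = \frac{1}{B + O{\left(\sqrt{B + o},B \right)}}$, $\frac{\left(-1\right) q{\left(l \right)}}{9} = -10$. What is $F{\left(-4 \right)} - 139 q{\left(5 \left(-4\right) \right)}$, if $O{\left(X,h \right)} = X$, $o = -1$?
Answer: $- \frac{262714}{21} - \frac{i \sqrt{5}}{21} \approx -12510.0 - 0.10648 i$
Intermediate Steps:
$q{\left(l \right)} = 90$ ($q{\left(l \right)} = \left(-9\right) \left(-10\right) = 90$)
$F{\left(B \right)} = \frac{1}{B + \sqrt{-1 + B}}$ ($F{\left(B \right)} = \frac{1}{B + \sqrt{B - 1}} = \frac{1}{B + \sqrt{-1 + B}}$)
$F{\left(-4 \right)} - 139 q{\left(5 \left(-4\right) \right)} = \frac{1}{-4 + \sqrt{-1 - 4}} - 12510 = \frac{1}{-4 + \sqrt{-5}} - 12510 = \frac{1}{-4 + i \sqrt{5}} - 12510 = -12510 + \frac{1}{-4 + i \sqrt{5}}$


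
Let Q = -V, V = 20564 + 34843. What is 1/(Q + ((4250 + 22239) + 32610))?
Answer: 1/3692 ≈ 0.00027086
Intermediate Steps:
V = 55407
Q = -55407 (Q = -1*55407 = -55407)
1/(Q + ((4250 + 22239) + 32610)) = 1/(-55407 + ((4250 + 22239) + 32610)) = 1/(-55407 + (26489 + 32610)) = 1/(-55407 + 59099) = 1/3692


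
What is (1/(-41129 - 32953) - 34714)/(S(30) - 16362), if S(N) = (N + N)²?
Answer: 2571682549/945434484 ≈ 2.7201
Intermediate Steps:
S(N) = 4*N² (S(N) = (2*N)² = 4*N²)
(1/(-41129 - 32953) - 34714)/(S(30) - 16362) = (1/(-41129 - 32953) - 34714)/(4*30² - 16362) = (1/(-74082) - 34714)/(4*900 - 16362) = (-1/74082 - 34714)/(3600 - 16362) = -2571682549/74082/(-12762) = -2571682549/74082*(-1/12762) = 2571682549/945434484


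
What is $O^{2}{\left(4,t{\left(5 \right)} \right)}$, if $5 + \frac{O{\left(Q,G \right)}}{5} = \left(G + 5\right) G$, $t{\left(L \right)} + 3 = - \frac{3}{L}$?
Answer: $\frac{63001}{25} \approx 2520.0$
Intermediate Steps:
$t{\left(L \right)} = -3 - \frac{3}{L}$
$O{\left(Q,G \right)} = -25 + 5 G \left(5 + G\right)$ ($O{\left(Q,G \right)} = -25 + 5 \left(G + 5\right) G = -25 + 5 \left(5 + G\right) G = -25 + 5 G \left(5 + G\right)$)
$O^{2}{\left(4,t{\left(5 \right)} \right)} = \left(-25 + 5 \left(-3 - \frac{3}{5}\right)^{2} + 25 \left(-3 - \frac{3}{5}\right)\right)^{2} = \left(-25 + 5 \left(- \frac{18}{5}\right)^{2} + 25 \left(- \frac{18}{5}\right)\right)^{2} = \left(-25 + 5 \cdot \frac{324}{25} - 90\right)^{2} = \left(-25 + \frac{324}{5} - 90\right)^{2} = \left(- \frac{251}{5}\right)^{2} = \frac{63001}{25}$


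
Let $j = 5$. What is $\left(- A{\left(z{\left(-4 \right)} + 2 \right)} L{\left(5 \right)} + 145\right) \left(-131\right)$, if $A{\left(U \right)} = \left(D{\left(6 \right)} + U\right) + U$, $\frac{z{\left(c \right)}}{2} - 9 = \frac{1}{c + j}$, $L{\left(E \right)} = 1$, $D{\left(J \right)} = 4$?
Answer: $-12707$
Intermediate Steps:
$z{\left(c \right)} = 18 + \frac{2}{5 + c}$ ($z{\left(c \right)} = 18 + \frac{2}{c + 5} = 18 + \frac{2}{5 + c}$)
$A{\left(U \right)} = 4 + 2 U$ ($A{\left(U \right)} = \left(4 + U\right) + U = 4 + 2 U$)
$\left(- A{\left(z{\left(-4 \right)} + 2 \right)} L{\left(5 \right)} + 145\right) \left(-131\right) = \left(- (4 + 2 \left(\frac{2 \left(46 + 9 \left(-4\right)\right)}{5 - 4} + 2\right)) 1 + 145\right) \left(-131\right) = \left(- (4 + 2 \left(\frac{2 \left(46 - 36\right)}{1} + 2\right)) 1 + 145\right) \left(-131\right) = \left(- (4 + 2 \left(2 \cdot 1 \cdot 10 + 2\right)) 1 + 145\right) \left(-131\right) = \left(- (4 + 2 \left(20 + 2\right)) 1 + 145\right) \left(-131\right) = \left(- (4 + 2 \cdot 22) 1 + 145\right) \left(-131\right) = \left(- (4 + 44) 1 + 145\right) \left(-131\right) = \left(\left(-1\right) 48 \cdot 1 + 145\right) \left(-131\right) = \left(\left(-48\right) 1 + 145\right) \left(-131\right) = \left(-48 + 145\right) \left(-131\right) = 97 \left(-131\right) = -12707$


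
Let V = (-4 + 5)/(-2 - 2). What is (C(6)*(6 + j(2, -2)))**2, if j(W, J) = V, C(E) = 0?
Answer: 0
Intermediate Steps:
V = -1/4 (V = 1/(-4) = 1*(-1/4) = -1/4 ≈ -0.25000)
j(W, J) = -1/4
(C(6)*(6 + j(2, -2)))**2 = (0*(6 - 1/4))**2 = (0*(23/4))**2 = 0**2 = 0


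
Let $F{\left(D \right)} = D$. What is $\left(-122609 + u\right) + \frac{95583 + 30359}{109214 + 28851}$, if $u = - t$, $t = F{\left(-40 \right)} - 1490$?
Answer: $- \frac{16716646193}{138065} \approx -1.2108 \cdot 10^{5}$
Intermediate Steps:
$t = -1530$ ($t = -40 - 1490 = -1530$)
$u = 1530$ ($u = \left(-1\right) \left(-1530\right) = 1530$)
$\left(-122609 + u\right) + \frac{95583 + 30359}{109214 + 28851} = \left(-122609 + 1530\right) + \frac{95583 + 30359}{109214 + 28851} = -121079 + \frac{125942}{138065} = - \frac{16716646193}{138065}$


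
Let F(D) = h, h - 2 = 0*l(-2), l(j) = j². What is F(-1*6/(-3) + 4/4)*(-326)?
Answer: -652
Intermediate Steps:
h = 2 (h = 2 + 0*(-2)² = 2 + 0*4 = 2 + 0 = 2)
F(D) = 2
F(-1*6/(-3) + 4/4)*(-326) = 2*(-326) = -652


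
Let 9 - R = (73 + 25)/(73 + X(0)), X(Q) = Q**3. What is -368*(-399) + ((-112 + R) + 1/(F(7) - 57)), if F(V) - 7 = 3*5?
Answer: 374889092/2555 ≈ 1.4673e+5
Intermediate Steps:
F(V) = 22 (F(V) = 7 + 3*5 = 7 + 15 = 22)
R = 559/73 (R = 9 - (73 + 25)/(73 + 0**3) = 9 - 98/(73 + 0) = 9 - 98/73 = 559/73 ≈ 7.6575)
-368*(-399) + ((-112 + R) + 1/(F(7) - 57)) = -368*(-399) + ((-112 + 559/73) + 1/(22 - 57)) = 146832 + (-7617/73 + 1/(-35)) = 146832 + (-7617/73 - 1/35) = 146832 - 266668/2555 = 374889092/2555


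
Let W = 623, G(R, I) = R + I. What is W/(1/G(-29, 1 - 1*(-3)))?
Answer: -15575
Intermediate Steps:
G(R, I) = I + R
W/(1/G(-29, 1 - 1*(-3))) = 623/(1/((1 - 1*(-3)) - 29)) = 623/(1/((1 + 3) - 29)) = 623/(1/(4 - 29)) = 623/(1/(-25)) = 623/(-1/25) = 623*(-25) = -15575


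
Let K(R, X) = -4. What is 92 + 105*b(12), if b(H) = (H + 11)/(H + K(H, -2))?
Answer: 3151/8 ≈ 393.88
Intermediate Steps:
b(H) = (11 + H)/(-4 + H) (b(H) = (H + 11)/(H - 4) = (11 + H)/(-4 + H))
92 + 105*b(12) = 92 + 105*((11 + 12)/(-4 + 12)) = 92 + 105*(23/8) = 92 + 2415/8 = 3151/8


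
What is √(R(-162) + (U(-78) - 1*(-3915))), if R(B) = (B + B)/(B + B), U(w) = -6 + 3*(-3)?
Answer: √3901 ≈ 62.458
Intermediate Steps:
U(w) = -15 (U(w) = -6 - 9 = -15)
R(B) = 1 (R(B) = (2*B)/((2*B)) = (1/(2*B))*(2*B) = 1)
√(R(-162) + (U(-78) - 1*(-3915))) = √(1 + (-15 - 1*(-3915))) = √(1 + (-15 + 3915)) = √(1 + 3900) = √3901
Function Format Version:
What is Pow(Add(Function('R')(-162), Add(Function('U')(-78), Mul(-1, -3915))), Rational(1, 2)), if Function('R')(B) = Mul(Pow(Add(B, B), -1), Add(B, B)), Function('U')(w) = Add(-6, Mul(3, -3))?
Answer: Pow(3901, Rational(1, 2)) ≈ 62.458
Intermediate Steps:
Function('U')(w) = -15 (Function('U')(w) = Add(-6, -9) = -15)
Function('R')(B) = 1 (Function('R')(B) = Mul(Pow(Mul(2, B), -1), Mul(2, B)) = Mul(Mul(Rational(1, 2), Pow(B, -1)), Mul(2, B)) = 1)
Pow(Add(Function('R')(-162), Add(Function('U')(-78), Mul(-1, -3915))), Rational(1, 2)) = Pow(Add(1, Add(-15, Mul(-1, -3915))), Rational(1, 2)) = Pow(Add(1, Add(-15, 3915)), Rational(1, 2)) = Pow(Add(1, 3900), Rational(1, 2)) = Pow(3901, Rational(1, 2))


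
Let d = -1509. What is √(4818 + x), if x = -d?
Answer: 3*√703 ≈ 79.542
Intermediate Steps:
x = 1509 (x = -1*(-1509) = 1509)
√(4818 + x) = √(4818 + 1509) = √6327 = 3*√703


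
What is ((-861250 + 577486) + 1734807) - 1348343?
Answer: 102700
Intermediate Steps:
((-861250 + 577486) + 1734807) - 1348343 = (-283764 + 1734807) - 1348343 = 1451043 - 1348343 = 102700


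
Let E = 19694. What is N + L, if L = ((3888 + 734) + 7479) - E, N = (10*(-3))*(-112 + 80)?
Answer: -6633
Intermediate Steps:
N = 960 (N = -30*(-32) = 960)
L = -7593 (L = ((3888 + 734) + 7479) - 1*19694 = (4622 + 7479) - 19694 = 12101 - 19694 = -7593)
N + L = 960 - 7593 = -6633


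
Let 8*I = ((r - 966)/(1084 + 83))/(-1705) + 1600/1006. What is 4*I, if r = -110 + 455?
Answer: 530700121/667224470 ≈ 0.79538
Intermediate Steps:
r = 345
I = 530700121/2668897880 (I = (((345 - 966)/(1084 + 83))/(-1705) + 1600/1006)/8 = (-621/1167*(-1/1705) + 1600*(1/1006))/8 = (-621*1/1167*(-1/1705) + 800/503)/8 = (-207/389*(-1/1705) + 800/503)/8 = (207/663245 + 800/503)/8 = (1/8)*(530700121/333612235) = 530700121/2668897880 ≈ 0.19885)
4*I = 4*(530700121/2668897880) = 530700121/667224470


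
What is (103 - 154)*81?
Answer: -4131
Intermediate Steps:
(103 - 154)*81 = -51*81 = -4131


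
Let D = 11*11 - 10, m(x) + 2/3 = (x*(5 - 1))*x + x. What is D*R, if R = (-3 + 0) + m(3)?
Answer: 3922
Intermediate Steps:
m(x) = -2/3 + x + 4*x**2 (m(x) = -2/3 + ((x*(5 - 1))*x + x) = -2/3 + ((x*4)*x + x) = -2/3 + ((4*x)*x + x) = -2/3 + (4*x**2 + x) = -2/3 + (x + 4*x**2) = -2/3 + x + 4*x**2)
R = 106/3 (R = (-3 + 0) + (-2/3 + 3 + 4*3**2) = -3 + (-2/3 + 3 + 4*9) = -3 + (-2/3 + 3 + 36) = -3 + 115/3 = 106/3 ≈ 35.333)
D = 111 (D = 121 - 10 = 111)
D*R = 111*(106/3) = 3922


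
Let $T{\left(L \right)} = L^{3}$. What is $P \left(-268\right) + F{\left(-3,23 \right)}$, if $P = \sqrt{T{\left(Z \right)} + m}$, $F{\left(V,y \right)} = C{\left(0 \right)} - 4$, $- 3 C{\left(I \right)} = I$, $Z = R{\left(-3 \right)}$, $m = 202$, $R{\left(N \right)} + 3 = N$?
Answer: $-4 - 268 i \sqrt{14} \approx -4.0 - 1002.8 i$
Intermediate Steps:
$R{\left(N \right)} = -3 + N$
$Z = -6$ ($Z = -3 - 3 = -6$)
$C{\left(I \right)} = - \frac{I}{3}$
$F{\left(V,y \right)} = -4$ ($F{\left(V,y \right)} = \left(- \frac{1}{3}\right) 0 - 4 = 0 - 4 = -4$)
$P = i \sqrt{14}$ ($P = \sqrt{\left(-6\right)^{3} + 202} = \sqrt{-216 + 202} = \sqrt{-14} = i \sqrt{14} \approx 3.7417 i$)
$P \left(-268\right) + F{\left(-3,23 \right)} = i \sqrt{14} \left(-268\right) - 4 = - 268 i \sqrt{14} - 4 = -4 - 268 i \sqrt{14}$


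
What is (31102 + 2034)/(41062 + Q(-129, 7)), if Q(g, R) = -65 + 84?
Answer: 33136/41081 ≈ 0.80660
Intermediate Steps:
Q(g, R) = 19
(31102 + 2034)/(41062 + Q(-129, 7)) = (31102 + 2034)/(41062 + 19) = 33136/41081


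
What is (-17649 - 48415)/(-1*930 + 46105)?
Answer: -66064/45175 ≈ -1.4624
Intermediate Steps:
(-17649 - 48415)/(-1*930 + 46105) = -66064/(-930 + 46105) = -66064/45175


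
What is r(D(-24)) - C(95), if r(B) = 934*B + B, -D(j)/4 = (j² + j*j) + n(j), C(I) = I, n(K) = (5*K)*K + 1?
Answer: -15083515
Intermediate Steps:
n(K) = 1 + 5*K² (n(K) = 5*K² + 1 = 1 + 5*K²)
D(j) = -4 - 28*j² (D(j) = -4*((j² + j*j) + (1 + 5*j²)) = -4*((j² + j²) + (1 + 5*j²)) = -4*(2*j² + (1 + 5*j²)) = -4*(1 + 7*j²) = -4 - 28*j²)
r(B) = 935*B
r(D(-24)) - C(95) = 935*(-4 - 28*(-24)²) - 1*95 = 935*(-4 - 28*576) - 95 = 935*(-4 - 16128) - 95 = 935*(-16132) - 95 = -15083420 - 95 = -15083515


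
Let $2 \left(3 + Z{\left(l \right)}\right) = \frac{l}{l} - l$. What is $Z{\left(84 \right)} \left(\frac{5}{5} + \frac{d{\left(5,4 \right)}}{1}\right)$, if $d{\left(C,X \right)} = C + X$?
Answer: $-445$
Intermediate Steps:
$Z{\left(l \right)} = - \frac{5}{2} - \frac{l}{2}$ ($Z{\left(l \right)} = -3 + \frac{\frac{l}{l} - l}{2} = -3 + \frac{1 - l}{2} = -3 - \left(- \frac{1}{2} + \frac{l}{2}\right) = - \frac{5}{2} - \frac{l}{2}$)
$Z{\left(84 \right)} \left(\frac{5}{5} + \frac{d{\left(5,4 \right)}}{1}\right) = \left(- \frac{5}{2} - 42\right) \left(\frac{5}{5} + \frac{5 + 4}{1}\right) = \left(- \frac{5}{2} - 42\right) \left(5 \cdot \frac{1}{5} + 9 \cdot 1\right) = - \frac{89 \left(1 + 9\right)}{2} = \left(- \frac{89}{2}\right) 10 = -445$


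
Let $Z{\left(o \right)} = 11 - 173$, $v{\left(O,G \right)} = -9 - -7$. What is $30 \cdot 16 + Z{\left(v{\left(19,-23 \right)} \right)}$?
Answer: $318$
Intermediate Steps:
$v{\left(O,G \right)} = -2$ ($v{\left(O,G \right)} = -9 + 7 = -2$)
$Z{\left(o \right)} = -162$
$30 \cdot 16 + Z{\left(v{\left(19,-23 \right)} \right)} = 30 \cdot 16 - 162 = 480 - 162 = 318$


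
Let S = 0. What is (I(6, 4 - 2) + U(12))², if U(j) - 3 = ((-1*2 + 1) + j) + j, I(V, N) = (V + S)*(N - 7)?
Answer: 16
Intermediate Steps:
I(V, N) = V*(-7 + N) (I(V, N) = (V + 0)*(N - 7) = V*(-7 + N))
U(j) = 2 + 2*j (U(j) = 3 + (((-1*2 + 1) + j) + j) = 3 + (((-2 + 1) + j) + j) = 3 + ((-1 + j) + j) = 3 + (-1 + 2*j) = 2 + 2*j)
(I(6, 4 - 2) + U(12))² = (6*(-7 + (4 - 2)) + (2 + 2*12))² = (6*(-7 + 2) + (2 + 24))² = (6*(-5) + 26)² = (-30 + 26)² = (-4)² = 16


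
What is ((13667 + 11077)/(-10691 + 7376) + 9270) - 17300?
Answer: -8881398/1105 ≈ -8037.5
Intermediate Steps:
((13667 + 11077)/(-10691 + 7376) + 9270) - 17300 = (24744/(-3315) + 9270) - 17300 = (24744*(-1/3315) + 9270) - 17300 = (-8248/1105 + 9270) - 17300 = 10235102/1105 - 17300 = -8881398/1105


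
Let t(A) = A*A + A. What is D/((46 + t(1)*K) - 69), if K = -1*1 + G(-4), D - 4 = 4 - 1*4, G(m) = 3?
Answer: -4/19 ≈ -0.21053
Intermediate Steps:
t(A) = A + A² (t(A) = A² + A = A + A²)
D = 4 (D = 4 + (4 - 1*4) = 4 + (4 - 4) = 4 + 0 = 4)
K = 2 (K = -1*1 + 3 = -1 + 3 = 2)
D/((46 + t(1)*K) - 69) = 4/((46 + (1*(1 + 1))*2) - 69) = 4/((46 + (1*2)*2) - 69) = 4/((46 + 2*2) - 69) = 4/((46 + 4) - 69) = 4/(50 - 69) = 4/(-19) = -1/19*4 = -4/19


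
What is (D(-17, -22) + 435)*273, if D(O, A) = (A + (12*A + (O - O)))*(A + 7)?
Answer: 1289925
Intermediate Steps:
D(O, A) = 13*A*(7 + A) (D(O, A) = (A + (12*A + 0))*(7 + A) = (A + 12*A)*(7 + A) = (13*A)*(7 + A) = 13*A*(7 + A))
(D(-17, -22) + 435)*273 = (13*(-22)*(7 - 22) + 435)*273 = (13*(-22)*(-15) + 435)*273 = (4290 + 435)*273 = 4725*273 = 1289925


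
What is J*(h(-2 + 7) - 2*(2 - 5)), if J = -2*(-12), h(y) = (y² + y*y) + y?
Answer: 1464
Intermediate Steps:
h(y) = y + 2*y² (h(y) = (y² + y²) + y = 2*y² + y = y + 2*y²)
J = 24
J*(h(-2 + 7) - 2*(2 - 5)) = 24*((-2 + 7)*(1 + 2*(-2 + 7)) - 2*(2 - 5)) = 24*(5*(1 + 2*5) - 2*(-3)) = 24*(5*(1 + 10) + 6) = 24*(5*11 + 6) = 24*(55 + 6) = 24*61 = 1464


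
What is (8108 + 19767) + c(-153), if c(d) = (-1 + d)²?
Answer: 51591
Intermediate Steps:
(8108 + 19767) + c(-153) = (8108 + 19767) + (-1 - 153)² = 27875 + (-154)² = 27875 + 23716 = 51591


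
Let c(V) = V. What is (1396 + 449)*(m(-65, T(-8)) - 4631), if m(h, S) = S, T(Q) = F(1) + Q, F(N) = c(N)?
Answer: -8557110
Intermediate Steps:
F(N) = N
T(Q) = 1 + Q
(1396 + 449)*(m(-65, T(-8)) - 4631) = (1396 + 449)*((1 - 8) - 4631) = 1845*(-7 - 4631) = 1845*(-4638) = -8557110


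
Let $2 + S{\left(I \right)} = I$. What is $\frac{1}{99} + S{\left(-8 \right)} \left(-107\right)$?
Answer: $\frac{105931}{99} \approx 1070.0$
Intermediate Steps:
$S{\left(I \right)} = -2 + I$
$\frac{1}{99} + S{\left(-8 \right)} \left(-107\right) = \frac{1}{99} + \left(-2 - 8\right) \left(-107\right) = \frac{1}{99} - -1070 = \frac{1}{99} + 1070 = \frac{105931}{99}$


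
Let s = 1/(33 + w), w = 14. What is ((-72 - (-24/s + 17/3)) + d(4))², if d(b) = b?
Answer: 10004569/9 ≈ 1.1116e+6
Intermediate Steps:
s = 1/47 (s = 1/(33 + 14) = 1/47 ≈ 0.021277)
((-72 - (-24/s + 17/3)) + d(4))² = ((-72 - (-24/1/47 + 17/3)) + 4)² = ((-72 - (-24*47 + 17*(⅓))) + 4)² = ((-72 - (-1128 + 17/3)) + 4)² = ((-72 - 1*(-3367/3)) + 4)² = ((-72 + 3367/3) + 4)² = (3151/3 + 4)² = (3163/3)² = 10004569/9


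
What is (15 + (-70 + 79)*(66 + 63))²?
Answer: 1382976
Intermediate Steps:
(15 + (-70 + 79)*(66 + 63))² = (15 + 9*129)² = (15 + 1161)² = 1176² = 1382976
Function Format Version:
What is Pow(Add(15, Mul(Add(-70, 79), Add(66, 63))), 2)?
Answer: 1382976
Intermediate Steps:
Pow(Add(15, Mul(Add(-70, 79), Add(66, 63))), 2) = Pow(Add(15, Mul(9, 129)), 2) = Pow(Add(15, 1161), 2) = Pow(1176, 2) = 1382976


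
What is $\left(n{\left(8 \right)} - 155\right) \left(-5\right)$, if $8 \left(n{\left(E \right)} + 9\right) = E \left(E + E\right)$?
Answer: $740$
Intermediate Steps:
$n{\left(E \right)} = -9 + \frac{E^{2}}{4}$ ($n{\left(E \right)} = -9 + \frac{E \left(E + E\right)}{8} = -9 + \frac{E 2 E}{8} = -9 + \frac{2 E^{2}}{8} = -9 + \frac{E^{2}}{4}$)
$\left(n{\left(8 \right)} - 155\right) \left(-5\right) = \left(\left(-9 + \frac{8^{2}}{4}\right) - 155\right) \left(-5\right) = \left(\left(-9 + \frac{1}{4} \cdot 64\right) - 155\right) \left(-5\right) = \left(\left(-9 + 16\right) - 155\right) \left(-5\right) = \left(7 - 155\right) \left(-5\right) = \left(-148\right) \left(-5\right) = 740$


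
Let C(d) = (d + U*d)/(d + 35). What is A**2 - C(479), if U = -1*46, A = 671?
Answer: 231445429/514 ≈ 4.5028e+5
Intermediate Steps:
U = -46
C(d) = -45*d/(35 + d) (C(d) = (d - 46*d)/(d + 35) = (-45*d)/(35 + d) = -45*d/(35 + d))
A**2 - C(479) = 671**2 - (-45)*479/(35 + 479) = 450241 - (-45)*479/514 = 450241 - 1*(-21555/514) = 450241 + 21555/514 = 231445429/514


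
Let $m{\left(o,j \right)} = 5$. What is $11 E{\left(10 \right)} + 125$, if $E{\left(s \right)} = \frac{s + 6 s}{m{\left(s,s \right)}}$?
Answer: $279$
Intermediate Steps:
$E{\left(s \right)} = \frac{7 s}{5}$ ($E{\left(s \right)} = \frac{s + 6 s}{5} = 7 s \frac{1}{5} = \frac{7 s}{5}$)
$11 E{\left(10 \right)} + 125 = 11 \cdot \frac{7}{5} \cdot 10 + 125 = 11 \cdot 14 + 125 = 154 + 125 = 279$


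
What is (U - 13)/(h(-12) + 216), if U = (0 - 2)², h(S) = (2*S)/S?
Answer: -9/218 ≈ -0.041284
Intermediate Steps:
h(S) = 2
U = 4 (U = (-2)² = 4)
(U - 13)/(h(-12) + 216) = (4 - 13)/(2 + 216) = -9/218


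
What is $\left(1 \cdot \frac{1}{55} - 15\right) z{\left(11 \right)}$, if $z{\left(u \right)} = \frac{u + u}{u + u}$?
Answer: $- \frac{824}{55} \approx -14.982$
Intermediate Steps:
$z{\left(u \right)} = 1$ ($z{\left(u \right)} = \frac{2 u}{2 u} = 2 u \frac{1}{2 u} = 1$)
$\left(1 \cdot \frac{1}{55} - 15\right) z{\left(11 \right)} = \left(1 \cdot \frac{1}{55} - 15\right) 1 = \left(\frac{1}{55} - 15\right) 1 = \left(- \frac{824}{55}\right) 1 = - \frac{824}{55}$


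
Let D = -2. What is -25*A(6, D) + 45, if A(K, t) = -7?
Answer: 220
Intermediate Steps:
-25*A(6, D) + 45 = -25*(-7) + 45 = 175 + 45 = 220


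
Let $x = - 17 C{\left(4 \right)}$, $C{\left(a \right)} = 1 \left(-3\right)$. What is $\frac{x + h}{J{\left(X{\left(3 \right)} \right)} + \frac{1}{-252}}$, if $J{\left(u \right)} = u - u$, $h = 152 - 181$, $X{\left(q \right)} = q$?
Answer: $-5544$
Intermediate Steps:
$h = -29$
$C{\left(a \right)} = -3$
$J{\left(u \right)} = 0$
$x = 51$ ($x = \left(-17\right) \left(-3\right) = 51$)
$\frac{x + h}{J{\left(X{\left(3 \right)} \right)} + \frac{1}{-252}} = \frac{51 - 29}{0 + \frac{1}{-252}} = \frac{22}{0 - \frac{1}{252}} = \frac{22}{- \frac{1}{252}} = 22 \left(-252\right) = -5544$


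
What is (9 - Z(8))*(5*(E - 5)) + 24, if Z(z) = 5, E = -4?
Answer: -156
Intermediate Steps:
(9 - Z(8))*(5*(E - 5)) + 24 = (9 - 1*5)*(5*(-4 - 5)) + 24 = (9 - 5)*(5*(-9)) + 24 = 4*(-45) + 24 = -180 + 24 = -156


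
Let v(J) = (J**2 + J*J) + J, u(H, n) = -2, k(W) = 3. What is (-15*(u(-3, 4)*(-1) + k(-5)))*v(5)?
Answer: -4125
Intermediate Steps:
v(J) = J + 2*J**2 (v(J) = (J**2 + J**2) + J = 2*J**2 + J = J + 2*J**2)
(-15*(u(-3, 4)*(-1) + k(-5)))*v(5) = (-15*(-2*(-1) + 3))*(5*(1 + 2*5)) = (-15*(2 + 3))*(5*(1 + 10)) = (-15*5)*(5*11) = -75*55 = -4125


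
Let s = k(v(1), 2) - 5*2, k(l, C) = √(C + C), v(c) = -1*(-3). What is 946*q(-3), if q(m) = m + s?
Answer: -10406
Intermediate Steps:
v(c) = 3
k(l, C) = √2*√C (k(l, C) = √(2*C) = √2*√C)
s = -8 (s = √2*√2 - 5*2 = 2 - 10 = -8)
q(m) = -8 + m (q(m) = m - 8 = -8 + m)
946*q(-3) = 946*(-8 - 3) = 946*(-11) = -10406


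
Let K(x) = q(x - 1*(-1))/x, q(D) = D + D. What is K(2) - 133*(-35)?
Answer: 4658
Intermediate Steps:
q(D) = 2*D
K(x) = (2 + 2*x)/x (K(x) = (2*(x - 1*(-1)))/x = (2*(x + 1))/x = (2*(1 + x))/x = (2 + 2*x)/x)
K(2) - 133*(-35) = (2 + 2/2) - 133*(-35) = (2 + 2*(½)) + 4655 = (2 + 1) + 4655 = 3 + 4655 = 4658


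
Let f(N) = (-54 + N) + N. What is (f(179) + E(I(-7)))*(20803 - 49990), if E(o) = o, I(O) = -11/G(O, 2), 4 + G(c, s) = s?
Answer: -18066753/2 ≈ -9.0334e+6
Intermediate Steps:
G(c, s) = -4 + s
f(N) = -54 + 2*N
I(O) = 11/2 (I(O) = -11/(-4 + 2) = -11/(-2) = -11*(-½) = 11/2)
(f(179) + E(I(-7)))*(20803 - 49990) = ((-54 + 2*179) + 11/2)*(20803 - 49990) = ((-54 + 358) + 11/2)*(-29187) = (304 + 11/2)*(-29187) = (619/2)*(-29187) = -18066753/2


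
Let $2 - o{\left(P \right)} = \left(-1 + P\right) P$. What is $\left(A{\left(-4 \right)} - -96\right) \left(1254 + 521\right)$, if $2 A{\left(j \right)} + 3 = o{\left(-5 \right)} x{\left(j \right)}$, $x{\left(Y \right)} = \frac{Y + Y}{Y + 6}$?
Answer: $\frac{534275}{2} \approx 2.6714 \cdot 10^{5}$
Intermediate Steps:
$o{\left(P \right)} = 2 - P \left(-1 + P\right)$ ($o{\left(P \right)} = 2 - \left(-1 + P\right) P = 2 - P \left(-1 + P\right)$)
$x{\left(Y \right)} = \frac{2 Y}{6 + Y}$
$A{\left(j \right)} = - \frac{3}{2} - \frac{28 j}{6 + j}$ ($A{\left(j \right)} = - \frac{3}{2} + \frac{\left(2 - 5 - \left(-5\right)^{2}\right) \frac{2 j}{6 + j}}{2} = - \frac{3}{2} + \frac{\left(2 - 5 - 25\right) \frac{2 j}{6 + j}}{2} = - \frac{3}{2} + \frac{\left(-28\right) \frac{2 j}{6 + j}}{2} = - \frac{3}{2} + \frac{\left(-56\right) j \frac{1}{6 + j}}{2} = - \frac{3}{2} - \frac{28 j}{6 + j}$)
$\left(A{\left(-4 \right)} - -96\right) \left(1254 + 521\right) = \left(\frac{-18 - -236}{2 \left(6 - 4\right)} - -96\right) \left(1254 + 521\right) = \left(\frac{-18 + 236}{2 \cdot 2} + 96\right) 1775 = \left(\frac{1}{2} \cdot \frac{1}{2} \cdot 218 + 96\right) 1775 = \left(\frac{109}{2} + 96\right) 1775 = \frac{301}{2} \cdot 1775 = \frac{534275}{2}$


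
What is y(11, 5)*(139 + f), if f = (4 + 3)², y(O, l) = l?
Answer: 940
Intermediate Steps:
f = 49 (f = 7² = 49)
y(11, 5)*(139 + f) = 5*(139 + 49) = 5*188 = 940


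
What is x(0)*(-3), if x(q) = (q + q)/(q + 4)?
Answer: 0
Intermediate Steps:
x(q) = 2*q/(4 + q) (x(q) = (2*q)/(4 + q) = 2*q/(4 + q))
x(0)*(-3) = (2*0/(4 + 0))*(-3) = (2*0/4)*(-3) = (2*0*(¼))*(-3) = 0*(-3) = 0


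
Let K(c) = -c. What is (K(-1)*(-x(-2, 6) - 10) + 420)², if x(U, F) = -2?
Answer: 169744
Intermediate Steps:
(K(-1)*(-x(-2, 6) - 10) + 420)² = ((-1*(-1))*(-1*(-2) - 10) + 420)² = (1*(2 - 10) + 420)² = (1*(-8) + 420)² = (-8 + 420)² = 412² = 169744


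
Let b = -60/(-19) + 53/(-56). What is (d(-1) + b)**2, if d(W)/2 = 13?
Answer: 901020289/1132096 ≈ 795.89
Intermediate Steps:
b = 2353/1064 (b = -60*(-1/19) + 53*(-1/56) = 60/19 - 53/56 = 2353/1064 ≈ 2.2115)
d(W) = 26 (d(W) = 2*13 = 26)
(d(-1) + b)**2 = (26 + 2353/1064)**2 = (30017/1064)**2 = 901020289/1132096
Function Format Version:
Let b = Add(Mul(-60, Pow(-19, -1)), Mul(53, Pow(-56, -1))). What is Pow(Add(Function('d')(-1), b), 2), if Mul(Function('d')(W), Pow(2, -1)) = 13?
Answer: Rational(901020289, 1132096) ≈ 795.89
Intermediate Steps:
b = Rational(2353, 1064) (b = Add(Mul(-60, Rational(-1, 19)), Mul(53, Rational(-1, 56))) = Add(Rational(60, 19), Rational(-53, 56)) = Rational(2353, 1064) ≈ 2.2115)
Function('d')(W) = 26 (Function('d')(W) = Mul(2, 13) = 26)
Pow(Add(Function('d')(-1), b), 2) = Pow(Add(26, Rational(2353, 1064)), 2) = Pow(Rational(30017, 1064), 2) = Rational(901020289, 1132096)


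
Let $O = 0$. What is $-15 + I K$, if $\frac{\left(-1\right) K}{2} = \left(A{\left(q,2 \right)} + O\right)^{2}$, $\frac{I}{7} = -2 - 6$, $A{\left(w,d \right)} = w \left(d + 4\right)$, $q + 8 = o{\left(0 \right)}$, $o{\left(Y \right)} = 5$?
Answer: $36273$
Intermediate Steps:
$q = -3$ ($q = -8 + 5 = -3$)
$A{\left(w,d \right)} = w \left(4 + d\right)$
$I = -56$ ($I = 7 \left(-2 - 6\right) = 7 \left(-8\right) = -56$)
$K = -648$ ($K = - 2 \left(- 3 \left(4 + 2\right) + 0\right)^{2} = - 2 \left(\left(-3\right) 6 + 0\right)^{2} = - 2 \left(-18 + 0\right)^{2} = - 2 \left(-18\right)^{2} = \left(-2\right) 324 = -648$)
$-15 + I K = -15 - -36288 = -15 + 36288 = 36273$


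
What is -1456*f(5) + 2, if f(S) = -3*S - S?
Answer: 29122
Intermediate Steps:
f(S) = -4*S
-1456*f(5) + 2 = -1456*(-4*5) + 2 = -1456*(-20) + 2 = -112*(-260) + 2 = 29120 + 2 = 29122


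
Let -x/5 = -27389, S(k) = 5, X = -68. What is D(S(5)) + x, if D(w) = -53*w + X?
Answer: 136612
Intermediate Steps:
x = 136945 (x = -5*(-27389) = 136945)
D(w) = -68 - 53*w (D(w) = -53*w - 68 = -68 - 53*w)
D(S(5)) + x = (-68 - 53*5) + 136945 = (-68 - 265) + 136945 = -333 + 136945 = 136612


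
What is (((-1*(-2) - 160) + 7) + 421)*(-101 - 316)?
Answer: -112590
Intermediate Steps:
(((-1*(-2) - 160) + 7) + 421)*(-101 - 316) = (((2 - 160) + 7) + 421)*(-417) = ((-158 + 7) + 421)*(-417) = (-151 + 421)*(-417) = 270*(-417) = -112590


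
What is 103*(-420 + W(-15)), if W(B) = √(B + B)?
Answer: -43260 + 103*I*√30 ≈ -43260.0 + 564.15*I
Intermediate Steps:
W(B) = √2*√B (W(B) = √(2*B) = √2*√B)
103*(-420 + W(-15)) = 103*(-420 + √2*√(-15)) = 103*(-420 + √2*(I*√15)) = 103*(-420 + I*√30) = -43260 + 103*I*√30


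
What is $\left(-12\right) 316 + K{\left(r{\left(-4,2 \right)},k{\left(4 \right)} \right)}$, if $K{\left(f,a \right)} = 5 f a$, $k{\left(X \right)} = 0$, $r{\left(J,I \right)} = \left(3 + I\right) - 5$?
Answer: $-3792$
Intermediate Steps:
$r{\left(J,I \right)} = -2 + I$
$K{\left(f,a \right)} = 5 a f$
$\left(-12\right) 316 + K{\left(r{\left(-4,2 \right)},k{\left(4 \right)} \right)} = \left(-12\right) 316 + 5 \cdot 0 \left(-2 + 2\right) = -3792 + 5 \cdot 0 \cdot 0 = -3792 + 0 = -3792$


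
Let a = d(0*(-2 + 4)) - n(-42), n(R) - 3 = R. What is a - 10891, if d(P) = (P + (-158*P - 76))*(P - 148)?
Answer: 396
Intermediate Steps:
n(R) = 3 + R
d(P) = (-148 + P)*(-76 - 157*P) (d(P) = (P + (-76 - 158*P))*(-148 + P) = (-76 - 157*P)*(-148 + P) = (-148 + P)*(-76 - 157*P))
a = 11287 (a = (11248 - 157*(0*(-2 + 4))² + 23160*(0*(-2 + 4))) - (3 - 42) = (11248 - 157*(0*2)² + 23160*(0*2)) - 1*(-39) = (11248 - 157*0² + 23160*0) + 39 = (11248 - 157*0 + 0) + 39 = (11248 + 0 + 0) + 39 = 11248 + 39 = 11287)
a - 10891 = 11287 - 10891 = 396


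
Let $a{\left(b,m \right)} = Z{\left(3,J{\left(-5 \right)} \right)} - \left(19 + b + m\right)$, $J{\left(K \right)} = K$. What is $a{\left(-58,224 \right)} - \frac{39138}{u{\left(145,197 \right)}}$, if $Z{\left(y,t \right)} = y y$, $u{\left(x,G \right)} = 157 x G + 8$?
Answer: $- \frac{789348626}{4484713} \approx -176.01$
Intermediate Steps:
$u{\left(x,G \right)} = 8 + 157 G x$ ($u{\left(x,G \right)} = 157 G x + 8 = 8 + 157 G x$)
$Z{\left(y,t \right)} = y^{2}$
$a{\left(b,m \right)} = -10 - b - m$ ($a{\left(b,m \right)} = 3^{2} - \left(19 + b + m\right) = 9 - \left(19 + b + m\right) = -10 - b - m$)
$a{\left(-58,224 \right)} - \frac{39138}{u{\left(145,197 \right)}} = \left(-10 - -58 - 224\right) - \frac{39138}{8 + 157 \cdot 197 \cdot 145} = \left(-10 + 58 - 224\right) - \frac{39138}{8 + 4484705} = -176 - \frac{39138}{4484713} = - \frac{789348626}{4484713}$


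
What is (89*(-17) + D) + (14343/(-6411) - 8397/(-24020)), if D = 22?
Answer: -76631028571/51330740 ≈ -1492.9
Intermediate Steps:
(89*(-17) + D) + (14343/(-6411) - 8397/(-24020)) = (89*(-17) + 22) + (14343/(-6411) - 8397/(-24020)) = (-1513 + 22) + (14343*(-1/6411) - 8397*(-1/24020)) = -1491 + (-4781/2137 + 8397/24020) = -1491 - 96895231/51330740 = -76631028571/51330740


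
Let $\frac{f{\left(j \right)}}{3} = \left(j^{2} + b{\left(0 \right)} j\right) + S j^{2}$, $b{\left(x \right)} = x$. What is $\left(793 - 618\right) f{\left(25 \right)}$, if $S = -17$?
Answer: $-5250000$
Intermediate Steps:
$f{\left(j \right)} = - 48 j^{2}$ ($f{\left(j \right)} = 3 \left(\left(j^{2} + 0 j\right) - 17 j^{2}\right) = 3 \left(\left(j^{2} + 0\right) - 17 j^{2}\right) = 3 \left(j^{2} - 17 j^{2}\right) = 3 \left(- 16 j^{2}\right) = - 48 j^{2}$)
$\left(793 - 618\right) f{\left(25 \right)} = \left(793 - 618\right) \left(- 48 \cdot 25^{2}\right) = 175 \left(\left(-48\right) 625\right) = 175 \left(-30000\right) = -5250000$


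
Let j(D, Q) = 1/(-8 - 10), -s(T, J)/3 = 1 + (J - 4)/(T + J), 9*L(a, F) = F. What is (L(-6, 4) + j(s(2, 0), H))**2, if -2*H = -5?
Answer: 49/324 ≈ 0.15123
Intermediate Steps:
L(a, F) = F/9
s(T, J) = -3 - 3*(-4 + J)/(J + T) (s(T, J) = -3*(1 + (J - 4)/(T + J)) = -3*(1 + (-4 + J)/(J + T)) = -3 - 3*(-4 + J)/(J + T))
H = 5/2 (H = -1/2*(-5) = 5/2 ≈ 2.5000)
j(D, Q) = -1/18 (j(D, Q) = 1/(-18) = -1/18)
(L(-6, 4) + j(s(2, 0), H))**2 = ((1/9)*4 - 1/18)**2 = (4/9 - 1/18)**2 = (7/18)**2 = 49/324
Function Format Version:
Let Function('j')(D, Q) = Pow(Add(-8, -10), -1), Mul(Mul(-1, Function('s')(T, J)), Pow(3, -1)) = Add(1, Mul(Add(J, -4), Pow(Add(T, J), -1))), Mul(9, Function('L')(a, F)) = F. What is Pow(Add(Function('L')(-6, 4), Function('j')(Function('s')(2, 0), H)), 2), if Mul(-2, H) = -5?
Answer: Rational(49, 324) ≈ 0.15123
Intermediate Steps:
Function('L')(a, F) = Mul(Rational(1, 9), F)
Function('s')(T, J) = Add(-3, Mul(-3, Pow(Add(J, T), -1), Add(-4, J))) (Function('s')(T, J) = Mul(-3, Add(1, Mul(Add(J, -4), Pow(Add(T, J), -1)))) = Mul(-3, Add(1, Mul(Add(-4, J), Pow(Add(J, T), -1)))) = Mul(-3, Add(1, Mul(Pow(Add(J, T), -1), Add(-4, J)))) = Add(-3, Mul(-3, Pow(Add(J, T), -1), Add(-4, J))))
H = Rational(5, 2) (H = Mul(Rational(-1, 2), -5) = Rational(5, 2) ≈ 2.5000)
Function('j')(D, Q) = Rational(-1, 18) (Function('j')(D, Q) = Pow(-18, -1) = Rational(-1, 18))
Pow(Add(Function('L')(-6, 4), Function('j')(Function('s')(2, 0), H)), 2) = Pow(Add(Mul(Rational(1, 9), 4), Rational(-1, 18)), 2) = Pow(Add(Rational(4, 9), Rational(-1, 18)), 2) = Pow(Rational(7, 18), 2) = Rational(49, 324)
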